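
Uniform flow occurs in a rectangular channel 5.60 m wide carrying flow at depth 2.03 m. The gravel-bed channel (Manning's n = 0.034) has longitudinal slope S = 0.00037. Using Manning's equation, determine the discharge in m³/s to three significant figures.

7.17 m³/s

A = b·y = 5.60 × 2.03 = 11.37 m²
P = b + 2y = 5.60 + 2×2.03 = 9.660 m
R = A/P = 11.37/9.660 = 1.177 m
Q = (1/n)·A·R^(2/3)·S^(1/2) = (1/0.034) × 11.37 × 1.177^(2/3) × 0.00037^(1/2) = 7.169 m³/s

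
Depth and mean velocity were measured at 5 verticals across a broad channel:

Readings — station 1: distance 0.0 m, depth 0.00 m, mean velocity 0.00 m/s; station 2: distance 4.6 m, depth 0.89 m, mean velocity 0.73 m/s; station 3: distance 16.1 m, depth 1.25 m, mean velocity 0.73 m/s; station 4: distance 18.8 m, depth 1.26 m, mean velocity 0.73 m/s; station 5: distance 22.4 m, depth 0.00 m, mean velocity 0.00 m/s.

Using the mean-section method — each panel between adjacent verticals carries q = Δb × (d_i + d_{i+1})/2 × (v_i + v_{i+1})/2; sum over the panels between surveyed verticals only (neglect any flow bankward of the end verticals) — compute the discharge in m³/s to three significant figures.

13.0 m³/s

Panel 1-2: Δb = 4.6 m, d̄ = (0.00+0.89)/2 = 0.445, v̄ = (0.00+0.73)/2 = 0.365 → q = 4.6×0.445×0.365 = 0.7472 m³/s
Panel 2-3: Δb = 11.5 m, d̄ = (0.89+1.25)/2 = 1.07, v̄ = (0.73+0.73)/2 = 0.73 → q = 11.5×1.07×0.73 = 8.983 m³/s
Panel 3-4: Δb = 2.7 m, d̄ = (1.25+1.26)/2 = 1.255, v̄ = (0.73+0.73)/2 = 0.73 → q = 2.7×1.255×0.73 = 2.474 m³/s
Panel 4-5: Δb = 3.6 m, d̄ = (1.26+0.00)/2 = 0.63, v̄ = (0.73+0.00)/2 = 0.365 → q = 3.6×0.63×0.365 = 0.8278 m³/s
Q = Σ q = 13.03 m³/s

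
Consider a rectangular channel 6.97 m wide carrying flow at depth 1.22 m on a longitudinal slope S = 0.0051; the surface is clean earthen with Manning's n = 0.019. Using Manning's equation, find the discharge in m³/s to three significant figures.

29.9 m³/s

A = b·y = 6.97 × 1.22 = 8.503 m²
P = b + 2y = 6.97 + 2×1.22 = 9.410 m
R = A/P = 8.503/9.410 = 0.9037 m
Q = (1/n)·A·R^(2/3)·S^(1/2) = (1/0.019) × 8.503 × 0.9037^(2/3) × 0.0051^(1/2) = 29.87 m³/s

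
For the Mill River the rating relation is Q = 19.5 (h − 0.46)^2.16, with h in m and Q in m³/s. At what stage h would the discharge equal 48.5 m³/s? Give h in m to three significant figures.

h − h₀ = (Q/C)^(1/b) = (48.5/19.5)^(1/2.16) = 1.525 m
h = 0.46 + 1.525 = 1.985 m

1.98 m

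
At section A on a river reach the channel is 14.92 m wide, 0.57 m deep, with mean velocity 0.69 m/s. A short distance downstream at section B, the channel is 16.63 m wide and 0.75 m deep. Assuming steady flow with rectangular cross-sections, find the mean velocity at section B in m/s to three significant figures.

Q = A₁V₁ = (14.92×0.57) × 0.69 = 5.868 m³/s
A₂ = 16.63 × 0.75 = 12.47 m²
V₂ = Q/A₂ = 5.868/12.47 = 0.4705 m/s

0.470 m/s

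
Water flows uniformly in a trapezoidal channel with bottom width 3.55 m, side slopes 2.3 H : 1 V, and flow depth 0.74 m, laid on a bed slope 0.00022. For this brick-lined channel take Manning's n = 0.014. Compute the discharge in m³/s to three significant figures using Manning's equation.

A = (b + z·y)·y = (3.55 + 2.3×0.74)×0.74 = 3.886 m²
P = b + 2y√(1+z²) = 3.55 + 2×0.74×√(1+2.3²) = 7.262 m
R = A/P = 3.886/7.262 = 0.5352 m
Q = (1/n)·A·R^(2/3)·S^(1/2) = (1/0.014) × 3.886 × 0.5352^(2/3) × 0.00022^(1/2) = 2.714 m³/s

2.71 m³/s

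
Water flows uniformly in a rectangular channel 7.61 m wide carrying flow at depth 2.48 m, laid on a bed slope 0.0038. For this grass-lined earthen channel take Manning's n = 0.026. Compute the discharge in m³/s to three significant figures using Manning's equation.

A = b·y = 7.61 × 2.48 = 18.87 m²
P = b + 2y = 7.61 + 2×2.48 = 12.57 m
R = A/P = 18.87/12.57 = 1.501 m
Q = (1/n)·A·R^(2/3)·S^(1/2) = (1/0.026) × 18.87 × 1.501^(2/3) × 0.0038^(1/2) = 58.67 m³/s

58.7 m³/s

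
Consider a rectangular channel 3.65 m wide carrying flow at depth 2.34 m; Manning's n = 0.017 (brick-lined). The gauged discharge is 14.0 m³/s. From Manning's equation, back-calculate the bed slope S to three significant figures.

0.000751

A = b·y = 3.65 × 2.34 = 8.541 m²
P = b + 2y = 3.65 + 2×2.34 = 8.330 m
R = A/P = 8.541/8.330 = 1.025 m
S = (Q·n / (1·A·R^(2/3)))² = (14.0×0.017 / (1×8.541×1.017))² = 0.0007510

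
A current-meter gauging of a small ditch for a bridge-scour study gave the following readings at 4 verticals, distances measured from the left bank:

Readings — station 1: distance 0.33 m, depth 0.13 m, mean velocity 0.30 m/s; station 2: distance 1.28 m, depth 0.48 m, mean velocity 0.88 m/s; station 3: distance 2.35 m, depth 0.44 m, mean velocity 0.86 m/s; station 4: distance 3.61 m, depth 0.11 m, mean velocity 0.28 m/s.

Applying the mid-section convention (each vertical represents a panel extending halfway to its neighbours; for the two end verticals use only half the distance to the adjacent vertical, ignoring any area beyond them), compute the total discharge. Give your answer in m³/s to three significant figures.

0.905 m³/s

w_1 = (1.28 − 0.33)/2 = 0.475 m; q_1 = 0.30 × 0.13 × 0.475 = 0.01853 m³/s
w_2 = (2.35 − 0.33)/2 = 1.01 m; q_2 = 0.88 × 0.48 × 1.01 = 0.4266 m³/s
w_3 = (3.61 − 1.28)/2 = 1.165 m; q_3 = 0.86 × 0.44 × 1.165 = 0.4408 m³/s
w_4 = (3.61 − 2.35)/2 = 0.63 m; q_4 = 0.28 × 0.11 × 0.63 = 0.01940 m³/s
Q = Σ qᵢ = 0.9054 m³/s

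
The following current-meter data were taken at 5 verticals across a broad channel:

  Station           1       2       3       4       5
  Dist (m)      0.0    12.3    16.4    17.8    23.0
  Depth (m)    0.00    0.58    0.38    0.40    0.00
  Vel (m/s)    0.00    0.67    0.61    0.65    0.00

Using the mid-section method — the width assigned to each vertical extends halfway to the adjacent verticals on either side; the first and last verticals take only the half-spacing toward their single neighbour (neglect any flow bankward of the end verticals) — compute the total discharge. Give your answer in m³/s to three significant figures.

w_2 = (16.4 − 0.0)/2 = 8.2 m; q_2 = 0.67 × 0.58 × 8.2 = 3.187 m³/s
w_3 = (17.8 − 12.3)/2 = 2.75 m; q_3 = 0.61 × 0.38 × 2.75 = 0.6375 m³/s
w_4 = (23.0 − 16.4)/2 = 3.3 m; q_4 = 0.65 × 0.40 × 3.3 = 0.8580 m³/s
Stations 1, 5 contribute zero (depth or velocity is 0).
Q = Σ qᵢ = 4.682 m³/s

4.68 m³/s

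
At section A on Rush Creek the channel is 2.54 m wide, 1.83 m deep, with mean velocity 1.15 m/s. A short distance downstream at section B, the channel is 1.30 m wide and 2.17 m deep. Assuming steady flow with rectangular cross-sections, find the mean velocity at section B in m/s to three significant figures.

1.89 m/s

Q = A₁V₁ = (2.54×1.83) × 1.15 = 5.345 m³/s
A₂ = 1.30 × 2.17 = 2.821 m²
V₂ = Q/A₂ = 5.345/2.821 = 1.895 m/s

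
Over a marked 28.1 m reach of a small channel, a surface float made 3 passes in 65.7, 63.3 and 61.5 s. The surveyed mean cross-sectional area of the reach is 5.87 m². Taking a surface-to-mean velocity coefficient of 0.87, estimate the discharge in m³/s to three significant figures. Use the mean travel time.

2.26 m³/s

t̄ = (65.7 + 63.3 + 61.5) / 3 = 63.5 s
v_surface = L / t̄ = 28.1 / 63.5 = 0.4425 m/s
v_mean = 0.87 × 0.4425 = 0.3850 m/s
Q = A × v_mean = 5.87 × 0.3850 = 2.260 m³/s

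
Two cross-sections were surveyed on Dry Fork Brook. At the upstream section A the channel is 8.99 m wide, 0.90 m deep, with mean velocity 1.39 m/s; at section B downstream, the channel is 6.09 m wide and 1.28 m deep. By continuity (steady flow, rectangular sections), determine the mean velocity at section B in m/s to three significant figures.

Q = A₁V₁ = (8.99×0.90) × 1.39 = 11.25 m³/s
A₂ = 6.09 × 1.28 = 7.795 m²
V₂ = Q/A₂ = 11.25/7.795 = 1.443 m/s

1.44 m/s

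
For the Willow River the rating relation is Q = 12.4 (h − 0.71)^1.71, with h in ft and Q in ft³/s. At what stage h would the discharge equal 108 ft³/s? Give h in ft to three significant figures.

h − h₀ = (Q/C)^(1/b) = (108/12.4)^(1/1.71) = 3.546 ft
h = 0.71 + 3.546 = 4.256 ft

4.26 ft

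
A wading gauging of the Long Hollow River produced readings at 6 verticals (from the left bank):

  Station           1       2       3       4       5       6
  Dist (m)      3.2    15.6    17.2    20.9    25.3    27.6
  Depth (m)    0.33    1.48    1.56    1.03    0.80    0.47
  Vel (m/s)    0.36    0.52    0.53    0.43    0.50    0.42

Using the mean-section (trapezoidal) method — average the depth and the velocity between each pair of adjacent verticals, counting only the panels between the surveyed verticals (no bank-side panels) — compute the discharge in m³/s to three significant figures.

11.1 m³/s

Panel 1-2: Δb = 12.4 m, d̄ = (0.33+1.48)/2 = 0.905, v̄ = (0.36+0.52)/2 = 0.44 → q = 12.4×0.905×0.44 = 4.938 m³/s
Panel 2-3: Δb = 1.6 m, d̄ = (1.48+1.56)/2 = 1.52, v̄ = (0.52+0.53)/2 = 0.525 → q = 1.6×1.52×0.525 = 1.277 m³/s
Panel 3-4: Δb = 3.7 m, d̄ = (1.56+1.03)/2 = 1.295, v̄ = (0.53+0.43)/2 = 0.48 → q = 3.7×1.295×0.48 = 2.300 m³/s
Panel 4-5: Δb = 4.4 m, d̄ = (1.03+0.80)/2 = 0.915, v̄ = (0.43+0.50)/2 = 0.465 → q = 4.4×0.915×0.465 = 1.872 m³/s
Panel 5-6: Δb = 2.3 m, d̄ = (0.80+0.47)/2 = 0.635, v̄ = (0.50+0.42)/2 = 0.46 → q = 2.3×0.635×0.46 = 0.6718 m³/s
Q = Σ q = 11.06 m³/s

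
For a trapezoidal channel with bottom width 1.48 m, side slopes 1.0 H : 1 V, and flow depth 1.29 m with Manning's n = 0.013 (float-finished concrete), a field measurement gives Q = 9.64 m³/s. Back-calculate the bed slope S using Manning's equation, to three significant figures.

A = (b + z·y)·y = (1.48 + 1.0×1.29)×1.29 = 3.573 m²
P = b + 2y√(1+z²) = 1.48 + 2×1.29×√(1+1.0²) = 5.129 m
R = A/P = 3.573/5.129 = 0.6967 m
S = (Q·n / (1·A·R^(2/3)))² = (9.64×0.013 / (1×3.573×0.7859))² = 0.001991

0.00199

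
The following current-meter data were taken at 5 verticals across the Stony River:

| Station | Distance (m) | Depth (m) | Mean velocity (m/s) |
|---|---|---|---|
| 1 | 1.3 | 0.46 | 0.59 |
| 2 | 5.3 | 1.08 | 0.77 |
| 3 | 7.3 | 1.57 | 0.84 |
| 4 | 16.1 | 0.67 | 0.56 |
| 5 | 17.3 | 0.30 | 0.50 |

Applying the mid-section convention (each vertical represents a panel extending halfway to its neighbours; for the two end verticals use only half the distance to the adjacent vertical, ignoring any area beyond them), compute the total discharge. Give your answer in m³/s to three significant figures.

w_1 = (5.3 − 1.3)/2 = 2 m; q_1 = 0.59 × 0.46 × 2 = 0.5428 m³/s
w_2 = (7.3 − 1.3)/2 = 3 m; q_2 = 0.77 × 1.08 × 3 = 2.495 m³/s
w_3 = (16.1 − 5.3)/2 = 5.4 m; q_3 = 0.84 × 1.57 × 5.4 = 7.122 m³/s
w_4 = (17.3 − 7.3)/2 = 5 m; q_4 = 0.56 × 0.67 × 5 = 1.876 m³/s
w_5 = (17.3 − 16.1)/2 = 0.6 m; q_5 = 0.50 × 0.30 × 0.6 = 0.09000 m³/s
Q = Σ qᵢ = 12.13 m³/s

12.1 m³/s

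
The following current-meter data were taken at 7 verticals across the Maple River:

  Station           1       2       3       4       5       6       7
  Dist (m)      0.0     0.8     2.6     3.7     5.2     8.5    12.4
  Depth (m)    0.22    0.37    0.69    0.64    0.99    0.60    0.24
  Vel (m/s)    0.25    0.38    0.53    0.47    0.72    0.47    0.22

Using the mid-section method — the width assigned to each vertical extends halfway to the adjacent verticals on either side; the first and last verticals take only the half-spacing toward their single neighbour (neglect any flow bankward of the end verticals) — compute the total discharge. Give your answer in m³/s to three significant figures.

3.95 m³/s

w_1 = (0.8 − 0.0)/2 = 0.4 m; q_1 = 0.25 × 0.22 × 0.4 = 0.02200 m³/s
w_2 = (2.6 − 0.0)/2 = 1.3 m; q_2 = 0.38 × 0.37 × 1.3 = 0.1828 m³/s
w_3 = (3.7 − 0.8)/2 = 1.45 m; q_3 = 0.53 × 0.69 × 1.45 = 0.5303 m³/s
w_4 = (5.2 − 2.6)/2 = 1.3 m; q_4 = 0.47 × 0.64 × 1.3 = 0.3910 m³/s
w_5 = (8.5 − 3.7)/2 = 2.4 m; q_5 = 0.72 × 0.99 × 2.4 = 1.711 m³/s
w_6 = (12.4 − 5.2)/2 = 3.6 m; q_6 = 0.47 × 0.60 × 3.6 = 1.015 m³/s
w_7 = (12.4 − 8.5)/2 = 1.95 m; q_7 = 0.22 × 0.24 × 1.95 = 0.1030 m³/s
Q = Σ qᵢ = 3.955 m³/s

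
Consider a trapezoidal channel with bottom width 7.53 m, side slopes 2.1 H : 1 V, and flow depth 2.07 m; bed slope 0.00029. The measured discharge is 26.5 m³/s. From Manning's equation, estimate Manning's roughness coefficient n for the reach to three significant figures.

0.0201

A = (b + z·y)·y = (7.53 + 2.1×2.07)×2.07 = 24.59 m²
P = b + 2y√(1+z²) = 7.53 + 2×2.07×√(1+2.1²) = 17.16 m
R = A/P = 24.59/17.16 = 1.433 m
n = (1/Q)·A·R^(2/3)·S^(1/2) = (1/26.5) × 24.59 × 1.271 × 0.01703 = 0.02008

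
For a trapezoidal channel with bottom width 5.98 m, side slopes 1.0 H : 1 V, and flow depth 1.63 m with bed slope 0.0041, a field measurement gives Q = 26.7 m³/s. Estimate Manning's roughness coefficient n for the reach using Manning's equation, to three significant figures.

0.0331

A = (b + z·y)·y = (5.98 + 1.0×1.63)×1.63 = 12.40 m²
P = b + 2y√(1+z²) = 5.98 + 2×1.63×√(1+1.0²) = 10.59 m
R = A/P = 12.40/10.59 = 1.171 m
n = (1/Q)·A·R^(2/3)·S^(1/2) = (1/26.7) × 12.40 × 1.111 × 0.06403 = 0.03305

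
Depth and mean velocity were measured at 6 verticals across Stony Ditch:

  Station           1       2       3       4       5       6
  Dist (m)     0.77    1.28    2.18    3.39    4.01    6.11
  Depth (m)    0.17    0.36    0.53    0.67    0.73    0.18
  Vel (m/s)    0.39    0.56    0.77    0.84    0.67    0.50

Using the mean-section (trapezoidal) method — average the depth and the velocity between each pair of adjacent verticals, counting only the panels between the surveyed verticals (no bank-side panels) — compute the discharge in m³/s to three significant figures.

Panel 1-2: Δb = 0.51 m, d̄ = (0.17+0.36)/2 = 0.265, v̄ = (0.39+0.56)/2 = 0.475 → q = 0.51×0.265×0.475 = 0.06420 m³/s
Panel 2-3: Δb = 0.9 m, d̄ = (0.36+0.53)/2 = 0.445, v̄ = (0.56+0.77)/2 = 0.665 → q = 0.9×0.445×0.665 = 0.2663 m³/s
Panel 3-4: Δb = 1.21 m, d̄ = (0.53+0.67)/2 = 0.6, v̄ = (0.77+0.84)/2 = 0.805 → q = 1.21×0.6×0.805 = 0.5844 m³/s
Panel 4-5: Δb = 0.62 m, d̄ = (0.67+0.73)/2 = 0.7, v̄ = (0.84+0.67)/2 = 0.755 → q = 0.62×0.7×0.755 = 0.3277 m³/s
Panel 5-6: Δb = 2.1 m, d̄ = (0.73+0.18)/2 = 0.455, v̄ = (0.67+0.50)/2 = 0.585 → q = 2.1×0.455×0.585 = 0.5590 m³/s
Q = Σ q = 1.802 m³/s

1.80 m³/s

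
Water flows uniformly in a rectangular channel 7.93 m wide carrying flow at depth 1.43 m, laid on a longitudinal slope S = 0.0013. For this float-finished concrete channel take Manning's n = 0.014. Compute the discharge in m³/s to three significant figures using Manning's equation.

A = b·y = 7.93 × 1.43 = 11.34 m²
P = b + 2y = 7.93 + 2×1.43 = 10.79 m
R = A/P = 11.34/10.79 = 1.051 m
Q = (1/n)·A·R^(2/3)·S^(1/2) = (1/0.014) × 11.34 × 1.051^(2/3) × 0.0013^(1/2) = 30.19 m³/s

30.2 m³/s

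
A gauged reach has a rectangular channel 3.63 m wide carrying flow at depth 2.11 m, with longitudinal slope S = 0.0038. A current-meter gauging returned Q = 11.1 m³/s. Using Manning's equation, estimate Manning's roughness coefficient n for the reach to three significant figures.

0.0418

A = b·y = 3.63 × 2.11 = 7.659 m²
P = b + 2y = 3.63 + 2×2.11 = 7.850 m
R = A/P = 7.659/7.850 = 0.9757 m
n = (1/Q)·A·R^(2/3)·S^(1/2) = (1/11.1) × 7.659 × 0.9837 × 0.06164 = 0.04184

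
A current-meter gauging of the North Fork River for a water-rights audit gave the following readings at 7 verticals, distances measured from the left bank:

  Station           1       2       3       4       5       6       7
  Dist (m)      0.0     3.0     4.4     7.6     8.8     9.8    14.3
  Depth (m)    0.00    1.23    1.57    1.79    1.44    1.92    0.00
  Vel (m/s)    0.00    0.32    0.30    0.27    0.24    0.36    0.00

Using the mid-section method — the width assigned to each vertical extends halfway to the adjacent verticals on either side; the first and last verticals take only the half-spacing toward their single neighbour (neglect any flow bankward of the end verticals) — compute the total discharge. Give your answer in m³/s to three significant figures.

5.29 m³/s

w_2 = (4.4 − 0.0)/2 = 2.2 m; q_2 = 0.32 × 1.23 × 2.2 = 0.8659 m³/s
w_3 = (7.6 − 3.0)/2 = 2.3 m; q_3 = 0.30 × 1.57 × 2.3 = 1.083 m³/s
w_4 = (8.8 − 4.4)/2 = 2.2 m; q_4 = 0.27 × 1.79 × 2.2 = 1.063 m³/s
w_5 = (9.8 − 7.6)/2 = 1.1 m; q_5 = 0.24 × 1.44 × 1.1 = 0.3802 m³/s
w_6 = (14.3 − 8.8)/2 = 2.75 m; q_6 = 0.36 × 1.92 × 2.75 = 1.901 m³/s
Stations 1, 7 contribute zero (depth or velocity is 0).
Q = Σ qᵢ = 5.293 m³/s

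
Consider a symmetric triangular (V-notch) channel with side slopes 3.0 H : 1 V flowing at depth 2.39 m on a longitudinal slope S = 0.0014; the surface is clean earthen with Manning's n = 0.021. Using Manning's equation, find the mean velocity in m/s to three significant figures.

1.94 m/s

A = z·y² = 3.0×2.39² = 17.14 m²
P = 2y√(1+z²) = 2×2.39×√(1+3.0²) = 15.12 m
R = A/P = 17.14/15.12 = 1.134 m
Q = (1/n)·A·R^(2/3)·S^(1/2) = (1/0.021) × 17.14 × 1.134^(2/3) × 0.0014^(1/2) = 33.20 m³/s
V = Q/A = 33.20/17.14 = 1.937 m/s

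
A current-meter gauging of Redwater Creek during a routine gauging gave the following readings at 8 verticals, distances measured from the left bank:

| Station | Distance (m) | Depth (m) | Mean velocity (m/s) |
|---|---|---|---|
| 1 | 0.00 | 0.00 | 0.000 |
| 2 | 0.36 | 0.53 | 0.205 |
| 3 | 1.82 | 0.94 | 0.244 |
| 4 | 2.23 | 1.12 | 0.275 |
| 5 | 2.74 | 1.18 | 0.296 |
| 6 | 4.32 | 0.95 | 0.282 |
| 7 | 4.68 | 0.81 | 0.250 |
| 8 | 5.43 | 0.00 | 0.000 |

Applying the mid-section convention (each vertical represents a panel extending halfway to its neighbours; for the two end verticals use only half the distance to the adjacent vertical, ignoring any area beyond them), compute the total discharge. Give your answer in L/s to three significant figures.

1190 L/s

w_2 = (1.82 − 0.00)/2 = 0.91 m; q_2 = 0.205 × 0.53 × 0.91 = 0.09887 m³/s
w_3 = (2.23 − 0.36)/2 = 0.935 m; q_3 = 0.244 × 0.94 × 0.935 = 0.2145 m³/s
w_4 = (2.74 − 1.82)/2 = 0.46 m; q_4 = 0.275 × 1.12 × 0.46 = 0.1417 m³/s
w_5 = (4.32 − 2.23)/2 = 1.045 m; q_5 = 0.296 × 1.18 × 1.045 = 0.3650 m³/s
w_6 = (4.68 − 2.74)/2 = 0.97 m; q_6 = 0.282 × 0.95 × 0.97 = 0.2599 m³/s
w_7 = (5.43 − 4.32)/2 = 0.555 m; q_7 = 0.250 × 0.81 × 0.555 = 0.1124 m³/s
Stations 1, 8 contribute zero (depth or velocity is 0).
Q = Σ qᵢ = 1.192 m³/s
= 1.192 × 1000 = 1192 L/s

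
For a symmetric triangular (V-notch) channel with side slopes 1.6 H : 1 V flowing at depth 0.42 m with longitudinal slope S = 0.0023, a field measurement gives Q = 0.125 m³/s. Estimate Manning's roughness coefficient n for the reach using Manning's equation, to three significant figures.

0.0343

A = z·y² = 1.6×0.42² = 0.2822 m²
P = 2y√(1+z²) = 2×0.42×√(1+1.6²) = 1.585 m
R = A/P = 0.2822/1.585 = 0.1781 m
n = (1/Q)·A·R^(2/3)·S^(1/2) = (1/0.125) × 0.2822 × 0.3165 × 0.04796 = 0.03428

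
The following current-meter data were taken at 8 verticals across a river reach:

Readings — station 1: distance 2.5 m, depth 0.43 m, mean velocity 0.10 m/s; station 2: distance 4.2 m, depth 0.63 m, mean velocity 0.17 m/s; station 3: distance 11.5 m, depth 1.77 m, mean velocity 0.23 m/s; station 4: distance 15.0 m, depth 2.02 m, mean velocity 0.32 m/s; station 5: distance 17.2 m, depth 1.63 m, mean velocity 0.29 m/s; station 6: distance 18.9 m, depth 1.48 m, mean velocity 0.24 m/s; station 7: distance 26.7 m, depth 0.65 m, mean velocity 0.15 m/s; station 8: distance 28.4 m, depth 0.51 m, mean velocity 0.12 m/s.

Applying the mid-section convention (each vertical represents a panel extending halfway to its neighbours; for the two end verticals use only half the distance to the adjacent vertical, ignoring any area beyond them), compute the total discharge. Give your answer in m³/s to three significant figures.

w_1 = (4.2 − 2.5)/2 = 0.85 m; q_1 = 0.10 × 0.43 × 0.85 = 0.03655 m³/s
w_2 = (11.5 − 2.5)/2 = 4.5 m; q_2 = 0.17 × 0.63 × 4.5 = 0.4820 m³/s
w_3 = (15.0 − 4.2)/2 = 5.4 m; q_3 = 0.23 × 1.77 × 5.4 = 2.198 m³/s
w_4 = (17.2 − 11.5)/2 = 2.85 m; q_4 = 0.32 × 2.02 × 2.85 = 1.842 m³/s
w_5 = (18.9 − 15.0)/2 = 1.95 m; q_5 = 0.29 × 1.63 × 1.95 = 0.9218 m³/s
w_6 = (26.7 − 17.2)/2 = 4.75 m; q_6 = 0.24 × 1.48 × 4.75 = 1.687 m³/s
w_7 = (28.4 − 18.9)/2 = 4.75 m; q_7 = 0.15 × 0.65 × 4.75 = 0.4631 m³/s
w_8 = (28.4 − 26.7)/2 = 0.85 m; q_8 = 0.12 × 0.51 × 0.85 = 0.05202 m³/s
Q = Σ qᵢ = 7.683 m³/s

7.68 m³/s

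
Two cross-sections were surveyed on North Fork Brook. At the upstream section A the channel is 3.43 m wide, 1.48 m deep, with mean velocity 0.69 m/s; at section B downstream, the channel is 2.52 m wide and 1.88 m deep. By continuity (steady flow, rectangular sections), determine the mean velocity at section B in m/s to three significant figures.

0.739 m/s

Q = A₁V₁ = (3.43×1.48) × 0.69 = 3.503 m³/s
A₂ = 2.52 × 1.88 = 4.738 m²
V₂ = Q/A₂ = 3.503/4.738 = 0.7393 m/s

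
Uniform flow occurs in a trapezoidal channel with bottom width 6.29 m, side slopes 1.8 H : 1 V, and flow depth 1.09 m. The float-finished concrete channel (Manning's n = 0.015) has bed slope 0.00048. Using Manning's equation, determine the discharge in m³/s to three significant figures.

A = (b + z·y)·y = (6.29 + 1.8×1.09)×1.09 = 8.995 m²
P = b + 2y√(1+z²) = 6.29 + 2×1.09×√(1+1.8²) = 10.78 m
R = A/P = 8.995/10.78 = 0.8345 m
Q = (1/n)·A·R^(2/3)·S^(1/2) = (1/0.015) × 8.995 × 0.8345^(2/3) × 0.00048^(1/2) = 11.64 m³/s

11.6 m³/s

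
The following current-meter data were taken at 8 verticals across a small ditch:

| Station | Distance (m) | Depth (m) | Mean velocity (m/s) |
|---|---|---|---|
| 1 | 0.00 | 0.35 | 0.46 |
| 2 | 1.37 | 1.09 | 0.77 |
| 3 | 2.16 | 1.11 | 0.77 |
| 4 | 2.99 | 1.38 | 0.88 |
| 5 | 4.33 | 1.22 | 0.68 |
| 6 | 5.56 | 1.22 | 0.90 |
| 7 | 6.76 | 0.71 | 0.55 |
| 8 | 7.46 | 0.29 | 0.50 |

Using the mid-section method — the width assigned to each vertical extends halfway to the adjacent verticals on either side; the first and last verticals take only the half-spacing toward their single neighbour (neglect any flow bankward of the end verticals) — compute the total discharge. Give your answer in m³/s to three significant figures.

5.85 m³/s

w_1 = (1.37 − 0.00)/2 = 0.685 m; q_1 = 0.46 × 0.35 × 0.685 = 0.1103 m³/s
w_2 = (2.16 − 0.00)/2 = 1.08 m; q_2 = 0.77 × 1.09 × 1.08 = 0.9064 m³/s
w_3 = (2.99 − 1.37)/2 = 0.81 m; q_3 = 0.77 × 1.11 × 0.81 = 0.6923 m³/s
w_4 = (4.33 − 2.16)/2 = 1.085 m; q_4 = 0.88 × 1.38 × 1.085 = 1.318 m³/s
w_5 = (5.56 − 2.99)/2 = 1.285 m; q_5 = 0.68 × 1.22 × 1.285 = 1.066 m³/s
w_6 = (6.76 − 4.33)/2 = 1.215 m; q_6 = 0.90 × 1.22 × 1.215 = 1.334 m³/s
w_7 = (7.46 − 5.56)/2 = 0.95 m; q_7 = 0.55 × 0.71 × 0.95 = 0.3710 m³/s
w_8 = (7.46 − 6.76)/2 = 0.35 m; q_8 = 0.50 × 0.29 × 0.35 = 0.05075 m³/s
Q = Σ qᵢ = 5.848 m³/s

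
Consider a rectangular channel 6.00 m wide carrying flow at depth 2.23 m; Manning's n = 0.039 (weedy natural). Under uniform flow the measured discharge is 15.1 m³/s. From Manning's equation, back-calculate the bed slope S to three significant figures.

0.00140

A = b·y = 6.00 × 2.23 = 13.38 m²
P = b + 2y = 6.00 + 2×2.23 = 10.46 m
R = A/P = 13.38/10.46 = 1.279 m
S = (Q·n / (1·A·R^(2/3)))² = (15.1×0.039 / (1×13.38×1.178))² = 0.001395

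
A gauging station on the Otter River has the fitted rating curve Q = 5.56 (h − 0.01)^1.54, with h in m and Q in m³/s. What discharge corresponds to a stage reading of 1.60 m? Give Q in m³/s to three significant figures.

Q = 5.56 × (1.60 − 0.01)^1.54 = 5.56 × 1.59^1.54 = 11.36 m³/s

11.4 m³/s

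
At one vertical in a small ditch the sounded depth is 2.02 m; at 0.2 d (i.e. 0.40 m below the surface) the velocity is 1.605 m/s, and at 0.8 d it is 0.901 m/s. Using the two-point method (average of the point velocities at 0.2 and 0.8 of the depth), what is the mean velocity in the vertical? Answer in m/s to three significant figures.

v̄ = (1.605 + 0.901) / 2 = 1.253 m/s

1.25 m/s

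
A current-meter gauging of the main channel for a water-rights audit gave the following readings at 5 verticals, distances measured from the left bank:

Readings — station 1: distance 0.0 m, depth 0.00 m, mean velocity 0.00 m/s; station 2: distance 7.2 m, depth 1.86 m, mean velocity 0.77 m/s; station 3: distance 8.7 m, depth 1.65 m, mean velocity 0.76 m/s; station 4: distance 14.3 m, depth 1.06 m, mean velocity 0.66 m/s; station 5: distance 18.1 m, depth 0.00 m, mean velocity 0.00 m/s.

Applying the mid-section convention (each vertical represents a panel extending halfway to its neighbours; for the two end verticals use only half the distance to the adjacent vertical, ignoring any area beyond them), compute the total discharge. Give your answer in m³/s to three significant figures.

14.0 m³/s

w_2 = (8.7 − 0.0)/2 = 4.35 m; q_2 = 0.77 × 1.86 × 4.35 = 6.230 m³/s
w_3 = (14.3 − 7.2)/2 = 3.55 m; q_3 = 0.76 × 1.65 × 3.55 = 4.452 m³/s
w_4 = (18.1 − 8.7)/2 = 4.7 m; q_4 = 0.66 × 1.06 × 4.7 = 3.288 m³/s
Stations 1, 5 contribute zero (depth or velocity is 0).
Q = Σ qᵢ = 13.97 m³/s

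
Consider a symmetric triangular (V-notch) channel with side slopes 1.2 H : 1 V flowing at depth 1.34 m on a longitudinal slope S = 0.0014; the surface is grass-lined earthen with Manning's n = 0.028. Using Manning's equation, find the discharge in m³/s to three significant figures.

1.85 m³/s

A = z·y² = 1.2×1.34² = 2.155 m²
P = 2y√(1+z²) = 2×1.34×√(1+1.2²) = 4.186 m
R = A/P = 2.155/4.186 = 0.5147 m
Q = (1/n)·A·R^(2/3)·S^(1/2) = (1/0.028) × 2.155 × 0.5147^(2/3) × 0.0014^(1/2) = 1.849 m³/s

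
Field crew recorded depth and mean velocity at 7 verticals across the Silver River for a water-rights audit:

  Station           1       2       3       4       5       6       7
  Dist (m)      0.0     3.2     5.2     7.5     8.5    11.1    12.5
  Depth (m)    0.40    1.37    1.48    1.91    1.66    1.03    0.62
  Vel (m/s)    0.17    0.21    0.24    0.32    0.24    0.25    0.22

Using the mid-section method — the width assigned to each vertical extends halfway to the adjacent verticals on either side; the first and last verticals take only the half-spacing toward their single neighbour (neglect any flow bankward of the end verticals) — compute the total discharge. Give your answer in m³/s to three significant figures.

w_1 = (3.2 − 0.0)/2 = 1.6 m; q_1 = 0.17 × 0.40 × 1.6 = 0.1088 m³/s
w_2 = (5.2 − 0.0)/2 = 2.6 m; q_2 = 0.21 × 1.37 × 2.6 = 0.7480 m³/s
w_3 = (7.5 − 3.2)/2 = 2.15 m; q_3 = 0.24 × 1.48 × 2.15 = 0.7637 m³/s
w_4 = (8.5 − 5.2)/2 = 1.65 m; q_4 = 0.32 × 1.91 × 1.65 = 1.008 m³/s
w_5 = (11.1 − 7.5)/2 = 1.8 m; q_5 = 0.24 × 1.66 × 1.8 = 0.7171 m³/s
w_6 = (12.5 − 8.5)/2 = 2 m; q_6 = 0.25 × 1.03 × 2 = 0.5150 m³/s
w_7 = (12.5 − 11.1)/2 = 0.7 m; q_7 = 0.22 × 0.62 × 0.7 = 0.09548 m³/s
Q = Σ qᵢ = 3.957 m³/s

3.96 m³/s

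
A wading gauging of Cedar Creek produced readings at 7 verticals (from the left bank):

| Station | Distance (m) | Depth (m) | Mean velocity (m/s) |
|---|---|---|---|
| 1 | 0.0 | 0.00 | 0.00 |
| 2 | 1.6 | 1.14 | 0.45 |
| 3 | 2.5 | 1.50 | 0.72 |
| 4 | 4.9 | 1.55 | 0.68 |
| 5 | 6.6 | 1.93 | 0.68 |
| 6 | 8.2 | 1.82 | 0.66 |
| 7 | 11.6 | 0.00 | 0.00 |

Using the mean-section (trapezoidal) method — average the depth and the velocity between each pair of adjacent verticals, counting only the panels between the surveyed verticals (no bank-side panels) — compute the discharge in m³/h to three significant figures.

30600 m³/h

Panel 1-2: Δb = 1.6 m, d̄ = (0.00+1.14)/2 = 0.57, v̄ = (0.00+0.45)/2 = 0.225 → q = 1.6×0.57×0.225 = 0.2052 m³/s
Panel 2-3: Δb = 0.9 m, d̄ = (1.14+1.50)/2 = 1.32, v̄ = (0.45+0.72)/2 = 0.585 → q = 0.9×1.32×0.585 = 0.6950 m³/s
Panel 3-4: Δb = 2.4 m, d̄ = (1.50+1.55)/2 = 1.525, v̄ = (0.72+0.68)/2 = 0.7 → q = 2.4×1.525×0.7 = 2.562 m³/s
Panel 4-5: Δb = 1.7 m, d̄ = (1.55+1.93)/2 = 1.74, v̄ = (0.68+0.68)/2 = 0.68 → q = 1.7×1.74×0.68 = 2.011 m³/s
Panel 5-6: Δb = 1.6 m, d̄ = (1.93+1.82)/2 = 1.875, v̄ = (0.68+0.66)/2 = 0.67 → q = 1.6×1.875×0.67 = 2.010 m³/s
Panel 6-7: Δb = 3.4 m, d̄ = (1.82+0.00)/2 = 0.91, v̄ = (0.66+0.00)/2 = 0.33 → q = 3.4×0.91×0.33 = 1.021 m³/s
Q = Σ q = 8.505 m³/s
= 8.505 × 3600 = 30620 m³/h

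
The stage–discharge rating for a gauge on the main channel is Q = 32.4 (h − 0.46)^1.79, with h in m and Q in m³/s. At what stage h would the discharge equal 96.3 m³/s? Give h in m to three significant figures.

2.30 m

h − h₀ = (Q/C)^(1/b) = (96.3/32.4)^(1/1.79) = 1.838 m
h = 0.46 + 1.838 = 2.298 m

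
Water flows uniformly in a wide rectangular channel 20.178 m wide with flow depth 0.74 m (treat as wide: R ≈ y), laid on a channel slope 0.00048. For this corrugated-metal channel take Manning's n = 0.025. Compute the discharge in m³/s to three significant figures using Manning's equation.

10.7 m³/s

A = b·y = 20.178 × 0.74 = 14.93 m²
Wide channel: R ≈ y = 0.74 m
Q = (1/n)·A·R^(2/3)·S^(1/2) = (1/0.025) × 14.93 × 0.7400^(2/3) × 0.00048^(1/2) = 10.71 m³/s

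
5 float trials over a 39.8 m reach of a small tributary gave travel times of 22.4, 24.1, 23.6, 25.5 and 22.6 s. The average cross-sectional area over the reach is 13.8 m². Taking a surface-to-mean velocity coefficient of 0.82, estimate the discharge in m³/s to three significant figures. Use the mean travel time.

19.1 m³/s

t̄ = (22.4 + 24.1 + 23.6 + 25.5 + 22.6) / 5 = 23.64 s
v_surface = L / t̄ = 39.8 / 23.64 = 1.684 m/s
v_mean = 0.82 × 1.684 = 1.381 m/s
Q = A × v_mean = 13.8 × 1.381 = 19.05 m³/s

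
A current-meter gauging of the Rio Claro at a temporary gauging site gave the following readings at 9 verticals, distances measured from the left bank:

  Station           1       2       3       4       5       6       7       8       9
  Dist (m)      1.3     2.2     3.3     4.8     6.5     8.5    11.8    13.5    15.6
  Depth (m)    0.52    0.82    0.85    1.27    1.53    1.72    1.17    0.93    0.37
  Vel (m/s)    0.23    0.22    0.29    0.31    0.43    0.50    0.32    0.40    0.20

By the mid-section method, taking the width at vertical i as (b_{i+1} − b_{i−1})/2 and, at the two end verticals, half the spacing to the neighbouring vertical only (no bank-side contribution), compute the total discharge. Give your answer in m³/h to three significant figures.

23000 m³/h

w_1 = (2.2 − 1.3)/2 = 0.45 m; q_1 = 0.23 × 0.52 × 0.45 = 0.05382 m³/s
w_2 = (3.3 − 1.3)/2 = 1 m; q_2 = 0.22 × 0.82 × 1 = 0.1804 m³/s
w_3 = (4.8 − 2.2)/2 = 1.3 m; q_3 = 0.29 × 0.85 × 1.3 = 0.3205 m³/s
w_4 = (6.5 − 3.3)/2 = 1.6 m; q_4 = 0.31 × 1.27 × 1.6 = 0.6299 m³/s
w_5 = (8.5 − 4.8)/2 = 1.85 m; q_5 = 0.43 × 1.53 × 1.85 = 1.217 m³/s
w_6 = (11.8 − 6.5)/2 = 2.65 m; q_6 = 0.50 × 1.72 × 2.65 = 2.279 m³/s
w_7 = (13.5 − 8.5)/2 = 2.5 m; q_7 = 0.32 × 1.17 × 2.5 = 0.9360 m³/s
w_8 = (15.6 − 11.8)/2 = 1.9 m; q_8 = 0.40 × 0.93 × 1.9 = 0.7068 m³/s
w_9 = (15.6 − 13.5)/2 = 1.05 m; q_9 = 0.20 × 0.37 × 1.05 = 0.07770 m³/s
Q = Σ qᵢ = 6.401 m³/s
= 6.401 × 3600 = 23040 m³/h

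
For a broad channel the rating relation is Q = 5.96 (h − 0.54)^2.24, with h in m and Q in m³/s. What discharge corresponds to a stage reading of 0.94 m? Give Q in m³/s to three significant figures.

0.765 m³/s

Q = 5.96 × (0.94 − 0.54)^2.24 = 5.96 × 0.4^2.24 = 0.7654 m³/s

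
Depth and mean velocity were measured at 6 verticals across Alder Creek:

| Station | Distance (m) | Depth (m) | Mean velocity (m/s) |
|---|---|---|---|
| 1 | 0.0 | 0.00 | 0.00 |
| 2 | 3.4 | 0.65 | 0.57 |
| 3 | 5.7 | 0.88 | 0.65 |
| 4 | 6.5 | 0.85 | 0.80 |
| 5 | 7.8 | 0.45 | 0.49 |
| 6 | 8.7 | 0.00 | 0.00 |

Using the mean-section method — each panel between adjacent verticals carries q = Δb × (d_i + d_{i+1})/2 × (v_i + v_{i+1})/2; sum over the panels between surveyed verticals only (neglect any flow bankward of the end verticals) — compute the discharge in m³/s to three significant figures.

Panel 1-2: Δb = 3.4 m, d̄ = (0.00+0.65)/2 = 0.325, v̄ = (0.00+0.57)/2 = 0.285 → q = 3.4×0.325×0.285 = 0.3149 m³/s
Panel 2-3: Δb = 2.3 m, d̄ = (0.65+0.88)/2 = 0.765, v̄ = (0.57+0.65)/2 = 0.61 → q = 2.3×0.765×0.61 = 1.073 m³/s
Panel 3-4: Δb = 0.8 m, d̄ = (0.88+0.85)/2 = 0.865, v̄ = (0.65+0.80)/2 = 0.725 → q = 0.8×0.865×0.725 = 0.5017 m³/s
Panel 4-5: Δb = 1.3 m, d̄ = (0.85+0.45)/2 = 0.65, v̄ = (0.80+0.49)/2 = 0.645 → q = 1.3×0.65×0.645 = 0.5450 m³/s
Panel 5-6: Δb = 0.9 m, d̄ = (0.45+0.00)/2 = 0.225, v̄ = (0.49+0.00)/2 = 0.245 → q = 0.9×0.225×0.245 = 0.04961 m³/s
Q = Σ q = 2.485 m³/s

2.48 m³/s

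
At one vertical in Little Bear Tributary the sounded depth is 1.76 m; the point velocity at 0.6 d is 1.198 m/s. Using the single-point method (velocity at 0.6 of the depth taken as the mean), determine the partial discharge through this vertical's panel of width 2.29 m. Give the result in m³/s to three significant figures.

4.83 m³/s

v̄ = v₀.₆ = 1.198 m/s
q = v̄ × d × w = 1.198 × 1.76 × 2.29 = 4.828 m³/s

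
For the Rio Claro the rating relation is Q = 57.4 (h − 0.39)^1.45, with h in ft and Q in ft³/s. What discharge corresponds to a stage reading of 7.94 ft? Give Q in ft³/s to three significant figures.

1080 ft³/s

Q = 57.4 × (7.94 − 0.39)^1.45 = 57.4 × 7.55^1.45 = 1076 ft³/s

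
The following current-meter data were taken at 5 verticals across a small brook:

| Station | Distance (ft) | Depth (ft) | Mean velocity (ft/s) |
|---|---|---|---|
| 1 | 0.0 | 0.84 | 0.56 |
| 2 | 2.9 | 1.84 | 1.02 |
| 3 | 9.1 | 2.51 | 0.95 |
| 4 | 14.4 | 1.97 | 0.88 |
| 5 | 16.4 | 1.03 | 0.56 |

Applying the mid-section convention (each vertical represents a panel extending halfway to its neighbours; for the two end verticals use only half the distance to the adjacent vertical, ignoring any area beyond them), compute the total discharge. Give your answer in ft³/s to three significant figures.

29.8 ft³/s

w_1 = (2.9 − 0.0)/2 = 1.45 ft; q_1 = 0.56 × 0.84 × 1.45 = 0.6821 ft³/s
w_2 = (9.1 − 0.0)/2 = 4.55 ft; q_2 = 1.02 × 1.84 × 4.55 = 8.539 ft³/s
w_3 = (14.4 − 2.9)/2 = 5.75 ft; q_3 = 0.95 × 2.51 × 5.75 = 13.71 ft³/s
w_4 = (16.4 − 9.1)/2 = 3.65 ft; q_4 = 0.88 × 1.97 × 3.65 = 6.328 ft³/s
w_5 = (16.4 − 14.4)/2 = 1 ft; q_5 = 0.56 × 1.03 × 1 = 0.5768 ft³/s
Q = Σ qᵢ = 29.84 ft³/s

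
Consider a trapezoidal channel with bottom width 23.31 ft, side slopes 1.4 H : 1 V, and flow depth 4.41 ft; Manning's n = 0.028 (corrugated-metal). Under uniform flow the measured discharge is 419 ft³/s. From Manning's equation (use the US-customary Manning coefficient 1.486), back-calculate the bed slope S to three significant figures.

0.000727

A = (b + z·y)·y = (23.31 + 1.4×4.41)×4.41 = 130.0 ft²
P = b + 2y√(1+z²) = 23.31 + 2×4.41×√(1+1.4²) = 38.48 ft
R = A/P = 130.0/38.48 = 3.379 ft
S = (Q·n / (1.486·A·R^(2/3)))² = (419×0.028 / (1.486×130.0×2.252))² = 0.0007272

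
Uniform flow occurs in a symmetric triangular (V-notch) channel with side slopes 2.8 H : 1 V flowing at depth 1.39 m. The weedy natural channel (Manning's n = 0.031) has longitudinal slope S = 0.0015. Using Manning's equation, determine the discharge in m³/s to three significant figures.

A = z·y² = 2.8×1.39² = 5.410 m²
P = 2y√(1+z²) = 2×1.39×√(1+2.8²) = 8.266 m
R = A/P = 5.410/8.266 = 0.6545 m
Q = (1/n)·A·R^(2/3)·S^(1/2) = (1/0.031) × 5.410 × 0.6545^(2/3) × 0.0015^(1/2) = 5.095 m³/s

5.10 m³/s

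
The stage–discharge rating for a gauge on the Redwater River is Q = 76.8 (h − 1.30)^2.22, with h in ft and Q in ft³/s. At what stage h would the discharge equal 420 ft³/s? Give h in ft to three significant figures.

h − h₀ = (Q/C)^(1/b) = (420/76.8)^(1/2.22) = 2.150 ft
h = 1.30 + 2.150 = 3.450 ft

3.45 ft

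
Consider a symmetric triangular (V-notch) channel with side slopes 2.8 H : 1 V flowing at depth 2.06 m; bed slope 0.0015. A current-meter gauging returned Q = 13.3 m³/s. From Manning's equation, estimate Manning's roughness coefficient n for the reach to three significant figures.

0.0339

A = z·y² = 2.8×2.06² = 11.88 m²
P = 2y√(1+z²) = 2×2.06×√(1+2.8²) = 12.25 m
R = A/P = 11.88/12.25 = 0.9700 m
n = (1/Q)·A·R^(2/3)·S^(1/2) = (1/13.3) × 11.88 × 0.9799 × 0.03873 = 0.03391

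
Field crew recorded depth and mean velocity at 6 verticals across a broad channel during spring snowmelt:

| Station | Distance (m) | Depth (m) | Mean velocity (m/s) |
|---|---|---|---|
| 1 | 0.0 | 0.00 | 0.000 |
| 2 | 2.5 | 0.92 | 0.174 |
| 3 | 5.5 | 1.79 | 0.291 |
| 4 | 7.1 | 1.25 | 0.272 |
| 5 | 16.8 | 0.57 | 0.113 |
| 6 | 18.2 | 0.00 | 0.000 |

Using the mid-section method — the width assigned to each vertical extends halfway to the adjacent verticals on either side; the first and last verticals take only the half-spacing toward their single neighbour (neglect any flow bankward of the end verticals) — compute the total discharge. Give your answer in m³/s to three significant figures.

w_2 = (5.5 − 0.0)/2 = 2.75 m; q_2 = 0.174 × 0.92 × 2.75 = 0.4402 m³/s
w_3 = (7.1 − 2.5)/2 = 2.3 m; q_3 = 0.291 × 1.79 × 2.3 = 1.198 m³/s
w_4 = (16.8 − 5.5)/2 = 5.65 m; q_4 = 0.272 × 1.25 × 5.65 = 1.921 m³/s
w_5 = (18.2 − 7.1)/2 = 5.55 m; q_5 = 0.113 × 0.57 × 5.55 = 0.3575 m³/s
Stations 1, 6 contribute zero (depth or velocity is 0).
Q = Σ qᵢ = 3.917 m³/s

3.92 m³/s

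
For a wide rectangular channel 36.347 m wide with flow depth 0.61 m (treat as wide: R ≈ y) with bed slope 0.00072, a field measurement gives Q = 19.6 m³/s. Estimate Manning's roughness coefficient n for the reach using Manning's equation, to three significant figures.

0.0218

A = b·y = 36.347 × 0.61 = 22.17 m²
Wide channel: R ≈ y = 0.61 m
n = (1/Q)·A·R^(2/3)·S^(1/2) = (1/19.6) × 22.17 × 0.7193 × 0.02683 = 0.02183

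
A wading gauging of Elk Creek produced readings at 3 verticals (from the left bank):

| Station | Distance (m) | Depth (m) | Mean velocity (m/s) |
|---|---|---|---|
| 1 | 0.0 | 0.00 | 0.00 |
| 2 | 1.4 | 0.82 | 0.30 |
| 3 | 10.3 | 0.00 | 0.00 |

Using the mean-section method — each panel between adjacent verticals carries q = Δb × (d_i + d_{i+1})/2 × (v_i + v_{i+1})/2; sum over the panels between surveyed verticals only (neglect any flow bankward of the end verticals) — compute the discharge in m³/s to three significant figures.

Panel 1-2: Δb = 1.4 m, d̄ = (0.00+0.82)/2 = 0.41, v̄ = (0.00+0.30)/2 = 0.15 → q = 1.4×0.41×0.15 = 0.08610 m³/s
Panel 2-3: Δb = 8.9 m, d̄ = (0.82+0.00)/2 = 0.41, v̄ = (0.30+0.00)/2 = 0.15 → q = 8.9×0.41×0.15 = 0.5474 m³/s
Q = Σ q = 0.6335 m³/s

0.633 m³/s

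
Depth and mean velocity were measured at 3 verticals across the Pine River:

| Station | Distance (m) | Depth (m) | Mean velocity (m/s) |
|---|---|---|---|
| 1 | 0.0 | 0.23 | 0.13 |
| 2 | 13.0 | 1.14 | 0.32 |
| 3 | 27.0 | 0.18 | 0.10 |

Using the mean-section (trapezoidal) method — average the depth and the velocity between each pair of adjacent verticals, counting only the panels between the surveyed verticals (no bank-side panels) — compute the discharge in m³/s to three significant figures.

3.94 m³/s

Panel 1-2: Δb = 13 m, d̄ = (0.23+1.14)/2 = 0.685, v̄ = (0.13+0.32)/2 = 0.225 → q = 13×0.685×0.225 = 2.004 m³/s
Panel 2-3: Δb = 14 m, d̄ = (1.14+0.18)/2 = 0.66, v̄ = (0.32+0.10)/2 = 0.21 → q = 14×0.66×0.21 = 1.940 m³/s
Q = Σ q = 3.944 m³/s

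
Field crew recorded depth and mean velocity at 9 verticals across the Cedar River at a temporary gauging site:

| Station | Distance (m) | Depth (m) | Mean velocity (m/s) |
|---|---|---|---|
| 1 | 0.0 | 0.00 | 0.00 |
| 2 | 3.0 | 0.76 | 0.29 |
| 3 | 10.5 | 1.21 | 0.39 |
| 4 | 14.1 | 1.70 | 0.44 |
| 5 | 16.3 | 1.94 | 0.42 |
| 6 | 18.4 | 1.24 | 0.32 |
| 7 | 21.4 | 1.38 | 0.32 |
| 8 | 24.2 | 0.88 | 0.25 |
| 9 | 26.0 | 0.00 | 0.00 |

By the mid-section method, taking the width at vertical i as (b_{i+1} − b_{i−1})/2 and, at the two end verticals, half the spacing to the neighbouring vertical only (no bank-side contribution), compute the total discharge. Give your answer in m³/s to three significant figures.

10.5 m³/s

w_2 = (10.5 − 0.0)/2 = 5.25 m; q_2 = 0.29 × 0.76 × 5.25 = 1.157 m³/s
w_3 = (14.1 − 3.0)/2 = 5.55 m; q_3 = 0.39 × 1.21 × 5.55 = 2.619 m³/s
w_4 = (16.3 − 10.5)/2 = 2.9 m; q_4 = 0.44 × 1.70 × 2.9 = 2.169 m³/s
w_5 = (18.4 − 14.1)/2 = 2.15 m; q_5 = 0.42 × 1.94 × 2.15 = 1.752 m³/s
w_6 = (21.4 − 16.3)/2 = 2.55 m; q_6 = 0.32 × 1.24 × 2.55 = 1.012 m³/s
w_7 = (24.2 − 18.4)/2 = 2.9 m; q_7 = 0.32 × 1.38 × 2.9 = 1.281 m³/s
w_8 = (26.0 − 21.4)/2 = 2.3 m; q_8 = 0.25 × 0.88 × 2.3 = 0.5060 m³/s
Stations 1, 9 contribute zero (depth or velocity is 0).
Q = Σ qᵢ = 10.50 m³/s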